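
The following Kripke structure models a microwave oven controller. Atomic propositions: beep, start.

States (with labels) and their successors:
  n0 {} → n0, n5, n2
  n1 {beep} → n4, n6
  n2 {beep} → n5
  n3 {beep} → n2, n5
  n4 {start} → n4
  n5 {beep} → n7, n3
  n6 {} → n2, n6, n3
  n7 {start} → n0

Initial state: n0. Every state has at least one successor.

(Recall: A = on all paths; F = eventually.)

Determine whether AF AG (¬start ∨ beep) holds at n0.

Does not hold

States satisfying AG (¬start ∨ beep): ∅.
States satisfying AF AG (¬start ∨ beep): ∅.
There is a path from n0 along which AG (¬start ∨ beep) never holds.
n0 ∉ Sat(AF AG (¬start ∨ beep)).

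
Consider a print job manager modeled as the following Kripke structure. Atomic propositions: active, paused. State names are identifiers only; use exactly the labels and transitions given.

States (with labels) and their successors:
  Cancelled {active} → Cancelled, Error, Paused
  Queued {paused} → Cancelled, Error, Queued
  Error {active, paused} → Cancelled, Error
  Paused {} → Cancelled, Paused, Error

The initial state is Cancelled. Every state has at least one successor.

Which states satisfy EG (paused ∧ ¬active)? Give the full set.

{Queued}

States satisfying paused ∧ ¬active: {Queued}.
States satisfying EG (paused ∧ ¬active): {Queued}.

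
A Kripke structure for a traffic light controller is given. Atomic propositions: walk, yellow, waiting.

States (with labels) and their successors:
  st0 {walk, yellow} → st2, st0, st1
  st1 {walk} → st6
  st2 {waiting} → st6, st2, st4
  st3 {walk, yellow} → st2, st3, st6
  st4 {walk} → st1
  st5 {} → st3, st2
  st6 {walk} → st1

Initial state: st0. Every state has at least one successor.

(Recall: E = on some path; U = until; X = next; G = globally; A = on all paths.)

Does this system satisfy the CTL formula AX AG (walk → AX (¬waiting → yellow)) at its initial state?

States satisfying AG (walk → AX (¬waiting → yellow)): ∅.
States satisfying AX AG (walk → AX (¬waiting → yellow)): ∅.
st0 ∉ Sat(AX AG (walk → AX (¬waiting → yellow))).

No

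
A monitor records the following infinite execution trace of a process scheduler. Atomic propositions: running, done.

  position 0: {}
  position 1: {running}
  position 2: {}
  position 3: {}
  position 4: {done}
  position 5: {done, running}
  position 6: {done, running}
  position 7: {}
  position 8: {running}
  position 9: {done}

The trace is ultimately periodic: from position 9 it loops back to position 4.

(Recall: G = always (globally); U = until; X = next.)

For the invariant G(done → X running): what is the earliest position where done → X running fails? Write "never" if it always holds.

6

Check done → X running at each position in order: 0 ✓, 1 ✓, 2 ✓, 3 ✓, 4 ✓, 5 ✓.
At position 6 the labels are {done, running} and the next position 7 has {}, so done → X running is false there. This is the first violation.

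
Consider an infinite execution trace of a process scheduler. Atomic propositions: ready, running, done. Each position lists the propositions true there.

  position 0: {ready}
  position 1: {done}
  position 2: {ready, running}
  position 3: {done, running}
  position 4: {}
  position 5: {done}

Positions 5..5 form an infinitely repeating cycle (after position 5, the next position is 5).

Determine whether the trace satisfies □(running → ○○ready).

Violated

running → ○○ready must hold at every position from 0 onward. It fails at position 2, so □(running → ○○ready) is false.
Positions where running holds: 2, 3.
Check ○○ready at each: 2→fails, 3→fails.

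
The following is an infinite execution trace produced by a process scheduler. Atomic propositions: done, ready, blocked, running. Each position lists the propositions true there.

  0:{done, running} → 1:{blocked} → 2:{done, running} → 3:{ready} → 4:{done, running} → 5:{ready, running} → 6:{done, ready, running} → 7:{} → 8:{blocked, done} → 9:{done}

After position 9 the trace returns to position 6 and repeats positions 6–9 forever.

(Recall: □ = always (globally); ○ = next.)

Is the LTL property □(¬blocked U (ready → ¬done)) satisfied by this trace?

¬blocked U (ready → ¬done) holds at every position 0..9, and those are all positions ever visited, so □(¬blocked U (ready → ¬done)) holds.

Satisfied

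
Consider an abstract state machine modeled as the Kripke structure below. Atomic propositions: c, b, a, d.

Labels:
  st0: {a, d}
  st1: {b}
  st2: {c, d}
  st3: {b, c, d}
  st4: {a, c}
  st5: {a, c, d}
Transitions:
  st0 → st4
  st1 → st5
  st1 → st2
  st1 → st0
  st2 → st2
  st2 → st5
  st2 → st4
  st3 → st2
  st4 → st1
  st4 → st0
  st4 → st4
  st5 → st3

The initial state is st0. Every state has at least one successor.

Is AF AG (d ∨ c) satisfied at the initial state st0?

States satisfying AG (d ∨ c): ∅.
States satisfying AF AG (d ∨ c): ∅.
There is a path from st0 along which AG (d ∨ c) never holds.
st0 ∉ Sat(AF AG (d ∨ c)).

Does not hold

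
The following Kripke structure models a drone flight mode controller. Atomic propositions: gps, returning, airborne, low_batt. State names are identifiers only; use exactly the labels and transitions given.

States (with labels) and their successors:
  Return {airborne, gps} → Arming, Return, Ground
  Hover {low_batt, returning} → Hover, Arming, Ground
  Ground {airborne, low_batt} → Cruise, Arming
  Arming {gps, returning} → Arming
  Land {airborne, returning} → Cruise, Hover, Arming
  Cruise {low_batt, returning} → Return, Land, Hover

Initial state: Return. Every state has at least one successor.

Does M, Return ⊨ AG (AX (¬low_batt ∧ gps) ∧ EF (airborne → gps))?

Does not hold

States satisfying AX (¬low_batt ∧ gps) ∧ EF (airborne → gps): {Arming}.
States satisfying AG (AX (¬low_batt ∧ gps) ∧ EF (airborne → gps)): {Arming}.
Cruise is reachable from Return and violates AX (¬low_batt ∧ gps) ∧ EF (airborne → gps), so AG fails at Return.
Return ∉ Sat(AG (AX (¬low_batt ∧ gps) ∧ EF (airborne → gps))).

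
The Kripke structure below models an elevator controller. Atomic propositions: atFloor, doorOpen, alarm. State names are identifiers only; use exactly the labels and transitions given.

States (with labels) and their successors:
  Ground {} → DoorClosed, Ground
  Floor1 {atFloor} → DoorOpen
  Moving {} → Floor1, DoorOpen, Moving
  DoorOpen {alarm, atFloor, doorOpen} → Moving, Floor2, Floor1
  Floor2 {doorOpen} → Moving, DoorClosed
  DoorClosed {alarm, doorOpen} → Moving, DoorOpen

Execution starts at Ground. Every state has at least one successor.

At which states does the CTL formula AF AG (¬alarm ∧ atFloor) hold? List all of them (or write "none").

none

States satisfying AG (¬alarm ∧ atFloor): ∅.
States satisfying AF AG (¬alarm ∧ atFloor): ∅.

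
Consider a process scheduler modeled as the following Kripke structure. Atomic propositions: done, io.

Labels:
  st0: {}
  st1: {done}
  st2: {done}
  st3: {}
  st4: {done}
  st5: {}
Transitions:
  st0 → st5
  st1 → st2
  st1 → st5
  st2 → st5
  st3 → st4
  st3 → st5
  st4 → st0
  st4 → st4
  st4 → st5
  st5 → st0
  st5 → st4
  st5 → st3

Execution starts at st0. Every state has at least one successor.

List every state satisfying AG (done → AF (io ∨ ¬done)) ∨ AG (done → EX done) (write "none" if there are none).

{st0, st3, st4, st5}

States satisfying done → AF (io ∨ ¬done): {st0, st1, st2, st3, st5}.
States satisfying AG (done → AF (io ∨ ¬done)): ∅.
States satisfying done → EX done: {st0, st1, st3, st4, st5}.
States satisfying AG (done → EX done): {st0, st3, st4, st5}.
States satisfying AG (done → AF (io ∨ ¬done)) ∨ AG (done → EX done): {st0, st3, st4, st5}.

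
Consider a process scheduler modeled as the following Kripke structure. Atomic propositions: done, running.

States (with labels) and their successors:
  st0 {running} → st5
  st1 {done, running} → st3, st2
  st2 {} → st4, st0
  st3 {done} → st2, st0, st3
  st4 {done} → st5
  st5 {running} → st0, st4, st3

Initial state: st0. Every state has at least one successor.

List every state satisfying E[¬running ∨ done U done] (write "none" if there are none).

{st1, st2, st3, st4}

States satisfying ¬running ∨ done: {st1, st2, st3, st4}.
States satisfying done: {st1, st3, st4}.
States satisfying E[¬running ∨ done U done]: {st1, st2, st3, st4}.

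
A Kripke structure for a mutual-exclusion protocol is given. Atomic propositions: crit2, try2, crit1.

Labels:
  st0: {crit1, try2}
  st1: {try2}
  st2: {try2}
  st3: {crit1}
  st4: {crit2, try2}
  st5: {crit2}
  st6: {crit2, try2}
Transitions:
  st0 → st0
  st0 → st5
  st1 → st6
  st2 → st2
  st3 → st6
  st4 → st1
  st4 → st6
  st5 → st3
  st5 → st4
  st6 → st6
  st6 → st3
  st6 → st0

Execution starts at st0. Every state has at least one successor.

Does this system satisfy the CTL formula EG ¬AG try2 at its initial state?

States satisfying ¬AG try2: {st0, st1, st3, st4, st5, st6}.
States satisfying EG ¬AG try2: {st0, st1, st3, st4, st5, st6}.
st0 ∈ Sat(EG ¬AG try2).

Holds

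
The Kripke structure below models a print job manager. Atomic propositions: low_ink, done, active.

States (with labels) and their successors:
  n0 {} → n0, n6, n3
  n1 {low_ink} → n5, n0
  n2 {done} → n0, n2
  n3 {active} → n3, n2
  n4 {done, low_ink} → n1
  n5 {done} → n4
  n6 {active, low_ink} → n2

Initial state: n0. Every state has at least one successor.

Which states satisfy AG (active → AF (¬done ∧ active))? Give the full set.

States satisfying active → AF (¬done ∧ active): {n0, n1, n2, n3, n4, n5, n6}.
States satisfying AG (active → AF (¬done ∧ active)): {n0, n1, n2, n3, n4, n5, n6}.

{n0, n1, n2, n3, n4, n5, n6}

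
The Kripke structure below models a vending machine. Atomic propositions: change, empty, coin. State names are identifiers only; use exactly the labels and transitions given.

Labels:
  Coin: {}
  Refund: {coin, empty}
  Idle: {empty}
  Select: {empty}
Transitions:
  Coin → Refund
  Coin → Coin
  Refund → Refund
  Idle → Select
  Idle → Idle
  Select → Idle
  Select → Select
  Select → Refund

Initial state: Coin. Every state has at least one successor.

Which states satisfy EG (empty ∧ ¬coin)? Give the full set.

States satisfying empty ∧ ¬coin: {Idle, Select}.
States satisfying EG (empty ∧ ¬coin): {Idle, Select}.

{Idle, Select}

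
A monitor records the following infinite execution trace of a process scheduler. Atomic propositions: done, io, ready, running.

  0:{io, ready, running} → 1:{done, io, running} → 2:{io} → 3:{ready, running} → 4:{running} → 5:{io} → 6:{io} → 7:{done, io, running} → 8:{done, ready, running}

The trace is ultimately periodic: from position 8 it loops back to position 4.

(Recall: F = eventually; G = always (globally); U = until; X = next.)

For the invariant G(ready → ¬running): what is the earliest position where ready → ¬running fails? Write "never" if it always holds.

0

At position 0 the labels are {io, ready, running}, so ready → ¬running is false there. This is the first violation.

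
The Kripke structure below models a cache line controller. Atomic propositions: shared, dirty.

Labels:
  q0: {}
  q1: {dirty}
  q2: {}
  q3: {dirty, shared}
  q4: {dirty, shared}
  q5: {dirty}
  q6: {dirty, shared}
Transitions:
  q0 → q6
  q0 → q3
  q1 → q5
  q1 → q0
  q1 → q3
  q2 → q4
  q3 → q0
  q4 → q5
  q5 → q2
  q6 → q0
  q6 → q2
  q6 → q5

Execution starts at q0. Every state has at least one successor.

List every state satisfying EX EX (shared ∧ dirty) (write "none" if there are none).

States satisfying EX (shared ∧ dirty): {q0, q1, q2}.
States satisfying EX EX (shared ∧ dirty): {q1, q3, q5, q6}.

{q1, q3, q5, q6}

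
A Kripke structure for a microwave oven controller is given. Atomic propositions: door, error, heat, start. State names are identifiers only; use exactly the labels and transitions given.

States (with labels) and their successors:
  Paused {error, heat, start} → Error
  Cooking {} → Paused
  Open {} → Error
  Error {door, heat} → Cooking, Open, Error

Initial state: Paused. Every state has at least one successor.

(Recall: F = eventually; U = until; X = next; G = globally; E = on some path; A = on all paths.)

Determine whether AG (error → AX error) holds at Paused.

States satisfying error → AX error: {Cooking, Open, Error}.
States satisfying AG (error → AX error): ∅.
Paused is reachable from Paused and violates error → AX error, so AG fails at Paused.
Paused ∉ Sat(AG (error → AX error)).

Violated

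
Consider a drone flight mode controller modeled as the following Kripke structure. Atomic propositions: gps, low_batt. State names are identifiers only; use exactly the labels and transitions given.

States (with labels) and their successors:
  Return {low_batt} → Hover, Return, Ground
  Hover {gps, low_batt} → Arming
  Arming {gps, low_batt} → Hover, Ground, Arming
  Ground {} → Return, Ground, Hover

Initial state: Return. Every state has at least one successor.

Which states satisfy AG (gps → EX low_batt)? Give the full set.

States satisfying gps → EX low_batt: {Return, Hover, Arming, Ground}.
States satisfying AG (gps → EX low_batt): {Return, Hover, Arming, Ground}.

{Return, Hover, Arming, Ground}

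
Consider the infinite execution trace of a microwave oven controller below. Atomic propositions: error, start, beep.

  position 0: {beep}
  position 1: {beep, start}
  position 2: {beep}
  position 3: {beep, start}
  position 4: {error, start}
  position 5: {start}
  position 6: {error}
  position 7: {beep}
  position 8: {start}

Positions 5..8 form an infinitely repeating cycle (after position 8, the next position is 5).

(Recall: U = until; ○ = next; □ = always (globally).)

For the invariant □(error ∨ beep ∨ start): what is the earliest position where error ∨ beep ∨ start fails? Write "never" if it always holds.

never

error ∨ beep ∨ start holds at every position 0..8, and those are all the positions the trace ever visits, so the invariant □(error ∨ beep ∨ start) is never violated.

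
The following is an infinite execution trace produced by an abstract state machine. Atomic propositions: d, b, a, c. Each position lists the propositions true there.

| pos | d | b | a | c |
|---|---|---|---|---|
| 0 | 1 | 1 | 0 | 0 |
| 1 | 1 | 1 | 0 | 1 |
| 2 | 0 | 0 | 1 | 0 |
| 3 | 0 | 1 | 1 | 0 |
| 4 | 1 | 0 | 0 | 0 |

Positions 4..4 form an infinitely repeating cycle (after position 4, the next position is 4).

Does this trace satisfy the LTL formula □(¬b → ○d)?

¬b → ○d must hold at every position from 0 onward. It fails at position 2, so □(¬b → ○d) is false.
Positions where ¬b holds: 2, 4.
Check ○d at each: 2→fails, 4→ok.

Violated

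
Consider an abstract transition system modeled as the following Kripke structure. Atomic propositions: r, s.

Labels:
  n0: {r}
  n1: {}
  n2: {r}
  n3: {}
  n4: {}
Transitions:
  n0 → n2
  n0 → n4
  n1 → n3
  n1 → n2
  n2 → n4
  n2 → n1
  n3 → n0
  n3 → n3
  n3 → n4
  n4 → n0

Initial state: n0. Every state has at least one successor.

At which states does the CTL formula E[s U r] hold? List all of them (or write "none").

States satisfying s: ∅.
States satisfying r: {n0, n2}.
States satisfying E[s U r]: {n0, n2}.

{n0, n2}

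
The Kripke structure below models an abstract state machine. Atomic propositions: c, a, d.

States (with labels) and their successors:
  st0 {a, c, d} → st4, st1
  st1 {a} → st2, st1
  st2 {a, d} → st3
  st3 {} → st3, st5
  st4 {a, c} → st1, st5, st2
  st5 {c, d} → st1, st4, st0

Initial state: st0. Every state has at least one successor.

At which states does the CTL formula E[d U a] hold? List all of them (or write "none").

States satisfying d: {st0, st2, st5}.
States satisfying a: {st0, st1, st2, st4}.
States satisfying E[d U a]: {st0, st1, st2, st4, st5}.

{st0, st1, st2, st4, st5}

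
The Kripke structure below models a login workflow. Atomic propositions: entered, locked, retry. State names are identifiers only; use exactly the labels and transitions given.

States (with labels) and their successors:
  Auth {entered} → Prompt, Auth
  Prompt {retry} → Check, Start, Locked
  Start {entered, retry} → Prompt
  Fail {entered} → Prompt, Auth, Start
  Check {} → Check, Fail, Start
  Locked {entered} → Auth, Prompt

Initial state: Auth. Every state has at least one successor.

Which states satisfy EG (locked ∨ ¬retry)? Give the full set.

States satisfying locked ∨ ¬retry: {Auth, Fail, Check, Locked}.
States satisfying EG (locked ∨ ¬retry): {Auth, Fail, Check, Locked}.

{Auth, Fail, Check, Locked}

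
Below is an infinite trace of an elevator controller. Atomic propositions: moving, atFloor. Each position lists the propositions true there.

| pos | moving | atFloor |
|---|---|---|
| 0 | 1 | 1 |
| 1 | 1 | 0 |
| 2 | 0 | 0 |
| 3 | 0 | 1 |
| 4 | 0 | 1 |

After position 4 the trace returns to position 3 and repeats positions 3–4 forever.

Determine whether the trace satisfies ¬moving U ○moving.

Yes

Walking from position 0: ○moving first holds at position 0, and ¬moving holds at every earlier position along the way, so ¬moving U ○moving holds.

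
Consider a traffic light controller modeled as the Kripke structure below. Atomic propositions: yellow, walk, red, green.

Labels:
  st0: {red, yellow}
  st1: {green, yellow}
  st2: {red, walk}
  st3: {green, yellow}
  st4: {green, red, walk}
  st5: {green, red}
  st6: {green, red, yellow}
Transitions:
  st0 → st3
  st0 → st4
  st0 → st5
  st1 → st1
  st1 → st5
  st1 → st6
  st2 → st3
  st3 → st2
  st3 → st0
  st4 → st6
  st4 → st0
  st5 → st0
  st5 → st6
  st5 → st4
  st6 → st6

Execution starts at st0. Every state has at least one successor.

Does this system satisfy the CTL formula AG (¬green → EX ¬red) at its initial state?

Yes

States satisfying ¬green → EX ¬red: {st0, st1, st2, st3, st4, st5, st6}.
States satisfying AG (¬green → EX ¬red): {st0, st1, st2, st3, st4, st5, st6}.
Every state reachable from st0 satisfies ¬green → EX ¬red.
st0 ∈ Sat(AG (¬green → EX ¬red)).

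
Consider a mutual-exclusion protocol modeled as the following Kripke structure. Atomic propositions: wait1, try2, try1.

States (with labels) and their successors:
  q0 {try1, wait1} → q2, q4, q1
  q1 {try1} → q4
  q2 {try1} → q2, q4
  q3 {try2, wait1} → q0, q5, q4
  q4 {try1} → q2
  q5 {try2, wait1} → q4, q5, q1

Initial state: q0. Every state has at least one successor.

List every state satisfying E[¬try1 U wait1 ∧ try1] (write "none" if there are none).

States satisfying ¬try1: {q3, q5}.
States satisfying wait1 ∧ try1: {q0}.
States satisfying E[¬try1 U wait1 ∧ try1]: {q0, q3}.

{q0, q3}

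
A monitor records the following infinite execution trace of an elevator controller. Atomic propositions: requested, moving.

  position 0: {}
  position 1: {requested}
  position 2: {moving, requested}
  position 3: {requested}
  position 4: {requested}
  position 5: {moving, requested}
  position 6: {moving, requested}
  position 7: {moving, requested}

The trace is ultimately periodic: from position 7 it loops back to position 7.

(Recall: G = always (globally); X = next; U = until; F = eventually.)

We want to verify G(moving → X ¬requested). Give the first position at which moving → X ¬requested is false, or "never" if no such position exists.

2

Check moving → X ¬requested at each position in order: 0 ✓, 1 ✓.
At position 2 the labels are {moving, requested} and the next position 3 has {requested}, so moving → X ¬requested is false there. This is the first violation.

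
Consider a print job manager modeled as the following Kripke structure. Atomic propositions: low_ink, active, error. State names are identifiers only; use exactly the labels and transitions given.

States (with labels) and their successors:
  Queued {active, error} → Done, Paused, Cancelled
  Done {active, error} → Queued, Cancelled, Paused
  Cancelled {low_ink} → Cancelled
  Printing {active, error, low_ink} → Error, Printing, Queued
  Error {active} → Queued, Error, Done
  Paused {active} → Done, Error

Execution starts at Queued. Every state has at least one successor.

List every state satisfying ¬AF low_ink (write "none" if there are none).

States satisfying low_ink: {Cancelled, Printing}.
States satisfying AF low_ink: {Cancelled, Printing}.
States satisfying ¬AF low_ink: {Queued, Done, Error, Paused}.

{Queued, Done, Error, Paused}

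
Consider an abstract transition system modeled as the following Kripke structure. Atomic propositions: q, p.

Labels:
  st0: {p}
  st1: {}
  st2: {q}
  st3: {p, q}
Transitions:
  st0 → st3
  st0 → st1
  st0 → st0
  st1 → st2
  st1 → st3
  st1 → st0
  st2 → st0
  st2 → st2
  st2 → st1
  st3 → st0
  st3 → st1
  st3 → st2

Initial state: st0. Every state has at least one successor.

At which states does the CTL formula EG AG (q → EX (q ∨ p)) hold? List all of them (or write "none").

States satisfying AG (q → EX (q ∨ p)): {st0, st1, st2, st3}.
States satisfying EG AG (q → EX (q ∨ p)): {st0, st1, st2, st3}.

{st0, st1, st2, st3}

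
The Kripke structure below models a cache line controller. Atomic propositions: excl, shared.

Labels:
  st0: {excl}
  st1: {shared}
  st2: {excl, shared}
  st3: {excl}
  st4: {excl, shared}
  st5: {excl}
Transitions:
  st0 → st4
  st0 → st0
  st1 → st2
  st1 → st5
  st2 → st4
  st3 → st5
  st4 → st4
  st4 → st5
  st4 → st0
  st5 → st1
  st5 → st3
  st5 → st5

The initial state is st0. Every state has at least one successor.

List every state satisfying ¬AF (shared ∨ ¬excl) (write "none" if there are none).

{st0, st3, st5}

States satisfying shared ∨ ¬excl: {st1, st2, st4}.
States satisfying AF (shared ∨ ¬excl): {st1, st2, st4}.
States satisfying ¬AF (shared ∨ ¬excl): {st0, st3, st5}.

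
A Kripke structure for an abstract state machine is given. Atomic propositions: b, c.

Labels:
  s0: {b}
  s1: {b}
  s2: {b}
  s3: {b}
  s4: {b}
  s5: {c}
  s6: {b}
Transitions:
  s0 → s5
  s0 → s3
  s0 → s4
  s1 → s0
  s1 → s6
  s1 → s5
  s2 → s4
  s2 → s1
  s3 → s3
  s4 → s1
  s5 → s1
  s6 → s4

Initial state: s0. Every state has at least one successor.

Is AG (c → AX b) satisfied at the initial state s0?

States satisfying c → AX b: {s0, s1, s2, s3, s4, s5, s6}.
States satisfying AG (c → AX b): {s0, s1, s2, s3, s4, s5, s6}.
Every state reachable from s0 satisfies c → AX b.
s0 ∈ Sat(AG (c → AX b)).

Holds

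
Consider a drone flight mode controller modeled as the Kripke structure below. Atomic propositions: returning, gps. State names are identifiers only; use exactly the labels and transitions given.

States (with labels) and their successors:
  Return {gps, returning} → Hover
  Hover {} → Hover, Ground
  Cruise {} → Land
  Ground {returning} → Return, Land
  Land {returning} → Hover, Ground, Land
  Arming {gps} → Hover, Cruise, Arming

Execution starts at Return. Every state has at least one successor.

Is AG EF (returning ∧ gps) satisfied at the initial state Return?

States satisfying EF (returning ∧ gps): {Return, Hover, Cruise, Ground, Land, Arming}.
States satisfying AG EF (returning ∧ gps): {Return, Hover, Cruise, Ground, Land, Arming}.
Every state reachable from Return satisfies EF (returning ∧ gps).
Return ∈ Sat(AG EF (returning ∧ gps)).

Satisfied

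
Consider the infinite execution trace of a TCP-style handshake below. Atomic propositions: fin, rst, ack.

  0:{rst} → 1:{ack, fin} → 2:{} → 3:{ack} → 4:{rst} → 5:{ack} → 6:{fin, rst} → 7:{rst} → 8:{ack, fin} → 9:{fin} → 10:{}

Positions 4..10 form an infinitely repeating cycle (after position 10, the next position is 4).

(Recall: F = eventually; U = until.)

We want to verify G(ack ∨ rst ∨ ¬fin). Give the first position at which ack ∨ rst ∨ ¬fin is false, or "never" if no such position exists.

Check ack ∨ rst ∨ ¬fin at each position in order: 0 ✓, 1 ✓, 2 ✓, 3 ✓, 4 ✓, 5 ✓, 6 ✓, 7 ✓, 8 ✓.
At position 9 the labels are {fin}, so ack ∨ rst ∨ ¬fin is false there. This is the first violation.

9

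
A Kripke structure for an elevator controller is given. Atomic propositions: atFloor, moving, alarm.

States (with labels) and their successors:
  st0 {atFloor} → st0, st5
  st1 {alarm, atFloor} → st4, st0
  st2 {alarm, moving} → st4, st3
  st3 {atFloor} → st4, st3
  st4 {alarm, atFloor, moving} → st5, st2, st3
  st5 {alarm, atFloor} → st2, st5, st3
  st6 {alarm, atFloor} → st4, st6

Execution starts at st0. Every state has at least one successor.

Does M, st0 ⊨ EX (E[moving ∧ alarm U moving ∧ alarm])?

Does not hold

States satisfying E[moving ∧ alarm U moving ∧ alarm]: {st2, st4}.
States satisfying EX (E[moving ∧ alarm U moving ∧ alarm]): {st1, st2, st3, st4, st5, st6}.
No suitable path/successor from st0 witnesses the formula.
st0 ∉ Sat(EX (E[moving ∧ alarm U moving ∧ alarm])).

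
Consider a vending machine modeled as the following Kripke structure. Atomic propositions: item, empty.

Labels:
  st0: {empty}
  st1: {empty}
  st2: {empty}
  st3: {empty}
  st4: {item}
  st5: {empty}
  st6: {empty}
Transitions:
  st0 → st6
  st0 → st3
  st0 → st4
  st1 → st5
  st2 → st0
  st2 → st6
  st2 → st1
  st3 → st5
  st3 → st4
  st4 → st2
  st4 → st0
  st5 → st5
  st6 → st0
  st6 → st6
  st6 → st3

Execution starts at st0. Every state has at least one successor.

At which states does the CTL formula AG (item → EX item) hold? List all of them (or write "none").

{st1, st5}

States satisfying item → EX item: {st0, st1, st2, st3, st5, st6}.
States satisfying AG (item → EX item): {st1, st5}.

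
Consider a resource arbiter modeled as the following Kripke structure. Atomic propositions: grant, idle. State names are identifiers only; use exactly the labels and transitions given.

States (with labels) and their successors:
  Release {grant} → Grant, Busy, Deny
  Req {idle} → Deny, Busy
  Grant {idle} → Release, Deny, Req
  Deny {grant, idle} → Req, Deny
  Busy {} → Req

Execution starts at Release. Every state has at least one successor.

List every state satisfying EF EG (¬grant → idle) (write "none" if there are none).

States satisfying EG (¬grant → idle): {Release, Req, Grant, Deny}.
States satisfying EF EG (¬grant → idle): {Release, Req, Grant, Deny, Busy}.

{Release, Req, Grant, Deny, Busy}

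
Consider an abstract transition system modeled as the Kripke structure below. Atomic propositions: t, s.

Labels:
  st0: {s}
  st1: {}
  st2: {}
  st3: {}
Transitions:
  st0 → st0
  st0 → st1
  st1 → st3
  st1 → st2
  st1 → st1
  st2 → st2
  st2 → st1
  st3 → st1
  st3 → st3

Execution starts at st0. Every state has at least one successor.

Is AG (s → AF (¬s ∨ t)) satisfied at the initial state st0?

States satisfying s → AF (¬s ∨ t): {st1, st2, st3}.
States satisfying AG (s → AF (¬s ∨ t)): {st1, st2, st3}.
st0 is reachable from st0 and violates s → AF (¬s ∨ t), so AG fails at st0.
st0 ∉ Sat(AG (s → AF (¬s ∨ t))).

No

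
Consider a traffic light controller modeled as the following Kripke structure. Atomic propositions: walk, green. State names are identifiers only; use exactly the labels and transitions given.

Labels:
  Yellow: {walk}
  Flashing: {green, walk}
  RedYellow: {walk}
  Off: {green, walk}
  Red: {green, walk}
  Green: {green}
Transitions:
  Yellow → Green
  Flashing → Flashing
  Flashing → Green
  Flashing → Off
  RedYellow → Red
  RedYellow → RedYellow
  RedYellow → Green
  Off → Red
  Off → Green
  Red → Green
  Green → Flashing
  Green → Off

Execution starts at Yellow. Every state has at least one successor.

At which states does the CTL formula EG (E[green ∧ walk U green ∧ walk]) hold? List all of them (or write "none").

States satisfying E[green ∧ walk U green ∧ walk]: {Flashing, Off, Red}.
States satisfying EG (E[green ∧ walk U green ∧ walk]): {Flashing}.

{Flashing}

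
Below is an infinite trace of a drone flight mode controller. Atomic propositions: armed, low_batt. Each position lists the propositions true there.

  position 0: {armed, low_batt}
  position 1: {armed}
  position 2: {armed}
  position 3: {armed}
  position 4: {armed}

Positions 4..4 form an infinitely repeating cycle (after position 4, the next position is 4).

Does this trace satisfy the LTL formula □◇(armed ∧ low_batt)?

Does not hold

◇(armed ∧ low_batt) must hold at every position from 0 onward. It fails at position 1, so □◇(armed ∧ low_batt) is false.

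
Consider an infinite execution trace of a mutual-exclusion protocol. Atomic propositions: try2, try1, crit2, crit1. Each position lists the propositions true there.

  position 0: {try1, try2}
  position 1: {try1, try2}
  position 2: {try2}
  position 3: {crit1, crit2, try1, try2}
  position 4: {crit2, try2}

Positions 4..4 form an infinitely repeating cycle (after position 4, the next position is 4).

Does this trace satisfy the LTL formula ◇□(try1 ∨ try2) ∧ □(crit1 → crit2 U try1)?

Satisfied

□(try1 ∨ try2) holds at position 0, which is reachable from 0, so ◇□(try1 ∨ try2) holds.
crit1 → crit2 U try1 holds at every position 0..4, and those are all positions ever visited, so □(crit1 → crit2 U try1) holds.
Positions where crit1 holds: 3.
Check crit2 U try1 at each: 3→ok.
At position 0: ◇□(try1 ∨ try2) is true; □(crit1 → crit2 U try1) is true; so ◇□(try1 ∨ try2) ∧ □(crit1 → crit2 U try1) is true.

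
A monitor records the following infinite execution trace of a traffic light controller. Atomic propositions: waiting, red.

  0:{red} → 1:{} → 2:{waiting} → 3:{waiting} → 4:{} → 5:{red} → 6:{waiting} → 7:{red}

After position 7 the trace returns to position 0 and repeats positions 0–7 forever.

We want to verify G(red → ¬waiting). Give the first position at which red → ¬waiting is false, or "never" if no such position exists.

never

red → ¬waiting holds at every position 0..7, and those are all the positions the trace ever visits, so the invariant G(red → ¬waiting) is never violated.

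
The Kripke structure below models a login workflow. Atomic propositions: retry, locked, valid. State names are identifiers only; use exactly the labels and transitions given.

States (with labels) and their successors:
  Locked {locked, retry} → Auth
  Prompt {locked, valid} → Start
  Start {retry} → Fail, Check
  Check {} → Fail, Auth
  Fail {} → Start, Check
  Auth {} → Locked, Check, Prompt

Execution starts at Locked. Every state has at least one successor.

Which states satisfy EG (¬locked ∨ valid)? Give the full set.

{Prompt, Start, Check, Fail, Auth}

States satisfying ¬locked ∨ valid: {Prompt, Start, Check, Fail, Auth}.
States satisfying EG (¬locked ∨ valid): {Prompt, Start, Check, Fail, Auth}.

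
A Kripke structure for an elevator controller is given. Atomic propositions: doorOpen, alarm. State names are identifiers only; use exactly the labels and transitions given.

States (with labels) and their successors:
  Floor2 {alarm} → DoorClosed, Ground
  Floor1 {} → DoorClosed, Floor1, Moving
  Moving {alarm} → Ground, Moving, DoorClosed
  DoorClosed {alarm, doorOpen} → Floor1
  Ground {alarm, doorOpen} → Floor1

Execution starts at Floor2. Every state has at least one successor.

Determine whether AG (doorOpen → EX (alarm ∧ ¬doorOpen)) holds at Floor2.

Does not hold

States satisfying doorOpen → EX (alarm ∧ ¬doorOpen): {Floor2, Floor1, Moving}.
States satisfying AG (doorOpen → EX (alarm ∧ ¬doorOpen)): ∅.
DoorClosed is reachable from Floor2 and violates doorOpen → EX (alarm ∧ ¬doorOpen), so AG fails at Floor2.
Floor2 ∉ Sat(AG (doorOpen → EX (alarm ∧ ¬doorOpen))).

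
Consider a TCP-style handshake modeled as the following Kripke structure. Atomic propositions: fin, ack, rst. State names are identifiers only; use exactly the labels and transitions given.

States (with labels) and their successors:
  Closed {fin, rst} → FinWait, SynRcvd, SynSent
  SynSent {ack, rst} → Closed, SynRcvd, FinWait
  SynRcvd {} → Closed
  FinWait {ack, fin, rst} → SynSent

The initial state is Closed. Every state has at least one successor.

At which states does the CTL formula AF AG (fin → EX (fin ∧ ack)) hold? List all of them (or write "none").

States satisfying AG (fin → EX (fin ∧ ack)): ∅.
States satisfying AF AG (fin → EX (fin ∧ ack)): ∅.

none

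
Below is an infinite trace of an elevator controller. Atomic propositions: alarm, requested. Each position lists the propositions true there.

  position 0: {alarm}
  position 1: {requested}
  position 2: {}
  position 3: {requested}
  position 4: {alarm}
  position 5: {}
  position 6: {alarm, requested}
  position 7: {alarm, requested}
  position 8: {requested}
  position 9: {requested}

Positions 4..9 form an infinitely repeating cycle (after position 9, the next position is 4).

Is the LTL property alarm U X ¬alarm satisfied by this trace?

Yes

Walking from position 0: X ¬alarm first holds at position 0, and alarm holds at every earlier position along the way, so alarm U X ¬alarm holds.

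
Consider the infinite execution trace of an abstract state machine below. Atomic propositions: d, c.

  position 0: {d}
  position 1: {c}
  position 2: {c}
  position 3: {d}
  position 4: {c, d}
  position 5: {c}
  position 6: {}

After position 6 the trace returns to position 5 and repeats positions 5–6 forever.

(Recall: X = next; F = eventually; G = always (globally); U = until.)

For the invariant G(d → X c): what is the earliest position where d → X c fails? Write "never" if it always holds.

d → X c holds at every position 0..6, and those are all the positions the trace ever visits, so the invariant G(d → X c) is never violated.

never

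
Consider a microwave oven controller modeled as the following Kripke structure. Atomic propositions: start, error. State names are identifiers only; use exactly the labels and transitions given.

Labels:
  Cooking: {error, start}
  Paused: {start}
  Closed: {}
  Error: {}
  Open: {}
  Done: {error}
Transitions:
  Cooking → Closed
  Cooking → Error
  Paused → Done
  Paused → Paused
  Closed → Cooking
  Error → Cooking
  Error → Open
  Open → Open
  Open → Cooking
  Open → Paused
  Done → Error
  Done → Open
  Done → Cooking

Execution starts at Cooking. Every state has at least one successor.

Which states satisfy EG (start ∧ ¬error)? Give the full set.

States satisfying start ∧ ¬error: {Paused}.
States satisfying EG (start ∧ ¬error): {Paused}.

{Paused}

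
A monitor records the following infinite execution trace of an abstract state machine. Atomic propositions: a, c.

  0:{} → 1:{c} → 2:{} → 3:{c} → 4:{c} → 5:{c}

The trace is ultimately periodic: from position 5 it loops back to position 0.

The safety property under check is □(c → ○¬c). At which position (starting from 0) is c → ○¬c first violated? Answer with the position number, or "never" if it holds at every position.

Check c → ○¬c at each position in order: 0 ✓, 1 ✓, 2 ✓.
At position 3 the labels are {c} and the next position 4 has {c}, so c → ○¬c is false there. This is the first violation.

3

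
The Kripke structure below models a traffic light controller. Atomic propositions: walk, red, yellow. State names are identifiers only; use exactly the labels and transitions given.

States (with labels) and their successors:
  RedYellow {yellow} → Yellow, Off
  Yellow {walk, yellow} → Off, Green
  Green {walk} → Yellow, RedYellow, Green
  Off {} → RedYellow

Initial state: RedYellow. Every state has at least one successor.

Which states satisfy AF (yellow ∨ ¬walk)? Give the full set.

{RedYellow, Yellow, Off}

States satisfying yellow ∨ ¬walk: {RedYellow, Yellow, Off}.
States satisfying AF (yellow ∨ ¬walk): {RedYellow, Yellow, Off}.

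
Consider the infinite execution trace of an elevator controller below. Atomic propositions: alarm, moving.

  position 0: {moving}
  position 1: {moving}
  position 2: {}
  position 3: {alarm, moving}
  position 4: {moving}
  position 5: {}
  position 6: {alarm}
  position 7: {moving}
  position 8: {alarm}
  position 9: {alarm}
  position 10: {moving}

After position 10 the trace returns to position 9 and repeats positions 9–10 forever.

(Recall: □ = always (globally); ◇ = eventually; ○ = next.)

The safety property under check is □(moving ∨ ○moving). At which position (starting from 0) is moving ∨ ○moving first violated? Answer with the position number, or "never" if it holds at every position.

Check moving ∨ ○moving at each position in order: 0 ✓, 1 ✓, 2 ✓, 3 ✓, 4 ✓.
At position 5 the labels are {} and the next position 6 has {alarm}, so moving ∨ ○moving is false there. This is the first violation.

5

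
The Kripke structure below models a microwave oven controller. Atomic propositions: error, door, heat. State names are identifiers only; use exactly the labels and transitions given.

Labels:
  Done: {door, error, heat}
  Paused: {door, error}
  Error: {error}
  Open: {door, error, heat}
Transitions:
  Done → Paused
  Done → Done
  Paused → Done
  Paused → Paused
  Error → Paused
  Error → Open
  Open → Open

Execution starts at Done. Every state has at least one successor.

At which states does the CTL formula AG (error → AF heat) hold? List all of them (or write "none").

States satisfying error → AF heat: {Done, Open}.
States satisfying AG (error → AF heat): {Open}.

{Open}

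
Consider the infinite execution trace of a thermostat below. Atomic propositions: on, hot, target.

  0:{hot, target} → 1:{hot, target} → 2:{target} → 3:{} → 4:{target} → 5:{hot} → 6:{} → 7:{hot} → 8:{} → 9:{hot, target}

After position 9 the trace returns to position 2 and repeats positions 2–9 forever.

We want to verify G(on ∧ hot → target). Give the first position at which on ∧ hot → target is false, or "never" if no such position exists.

never

on ∧ hot → target holds at every position 0..9, and those are all the positions the trace ever visits, so the invariant G(on ∧ hot → target) is never violated.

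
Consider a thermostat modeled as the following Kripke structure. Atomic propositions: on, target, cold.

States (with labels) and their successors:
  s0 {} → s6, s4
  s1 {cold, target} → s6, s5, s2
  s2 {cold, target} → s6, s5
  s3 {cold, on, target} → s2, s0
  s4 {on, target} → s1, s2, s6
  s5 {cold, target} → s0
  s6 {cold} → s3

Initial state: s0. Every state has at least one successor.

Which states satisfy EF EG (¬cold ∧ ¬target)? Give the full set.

none

States satisfying EG (¬cold ∧ ¬target): ∅.
States satisfying EF EG (¬cold ∧ ¬target): ∅.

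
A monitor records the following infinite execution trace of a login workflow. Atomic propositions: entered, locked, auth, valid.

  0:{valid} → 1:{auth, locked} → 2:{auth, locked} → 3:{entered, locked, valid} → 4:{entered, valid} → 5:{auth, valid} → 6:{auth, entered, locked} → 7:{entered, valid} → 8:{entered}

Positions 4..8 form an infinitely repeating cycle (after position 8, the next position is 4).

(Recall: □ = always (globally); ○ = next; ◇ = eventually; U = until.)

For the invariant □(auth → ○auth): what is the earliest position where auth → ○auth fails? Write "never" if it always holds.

2

Check auth → ○auth at each position in order: 0 ✓, 1 ✓.
At position 2 the labels are {auth, locked} and the next position 3 has {entered, locked, valid}, so auth → ○auth is false there. This is the first violation.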